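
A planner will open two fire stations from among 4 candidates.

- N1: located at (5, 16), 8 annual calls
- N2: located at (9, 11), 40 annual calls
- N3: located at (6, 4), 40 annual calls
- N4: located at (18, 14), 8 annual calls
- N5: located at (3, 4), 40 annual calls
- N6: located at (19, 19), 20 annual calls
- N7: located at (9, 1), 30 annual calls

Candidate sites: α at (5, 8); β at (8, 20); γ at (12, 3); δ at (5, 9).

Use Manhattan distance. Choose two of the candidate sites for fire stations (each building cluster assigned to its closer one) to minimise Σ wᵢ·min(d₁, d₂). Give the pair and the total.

{α, β}, total 1474

Evaluate every pair (each demand assigned to the nearer of the two):
  {α, β}: total = 1474
  {α, γ}: total = 1530
  {β, δ}: total = 1544
  {γ, δ}: total = 1562
  {β, γ}: total = 1654
  {α, δ}: total = 1690
Best pair: {α, β} with total 1474.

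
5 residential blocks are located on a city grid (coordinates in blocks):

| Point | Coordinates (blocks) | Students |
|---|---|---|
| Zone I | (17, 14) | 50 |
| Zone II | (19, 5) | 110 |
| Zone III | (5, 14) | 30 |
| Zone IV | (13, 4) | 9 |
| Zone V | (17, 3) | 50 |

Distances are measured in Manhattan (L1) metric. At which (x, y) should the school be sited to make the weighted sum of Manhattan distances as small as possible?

Manhattan distance separates: Σwᵢ(|x−xᵢ|+|y−yᵢ|) = Σwᵢ|x−xᵢ| + Σwᵢ|y−yᵢ|, so x and y are optimised independently as 1-D weighted medians.
Total weight W = 249; half = 124.5.
x-coordinate, sorted with cumulative weight:
  x=5 (Zone III, w=30) cum 30
  x=13 (Zone IV, w=9) cum 39
  x=17 (Zone I, w=50) cum 89
  x=17 (Zone V, w=50) cum 139  ← median
  x=19 (Zone II, w=110) cum 249
⇒ x* = 17
y-coordinate, sorted with cumulative weight:
  y=3 (Zone V, w=50) cum 50
  y=4 (Zone IV, w=9) cum 59
  y=5 (Zone II, w=110) cum 169  ← median
  y=14 (Zone I, w=50) cum 219
  y=14 (Zone III, w=30) cum 249
⇒ y* = 5

(17, 5)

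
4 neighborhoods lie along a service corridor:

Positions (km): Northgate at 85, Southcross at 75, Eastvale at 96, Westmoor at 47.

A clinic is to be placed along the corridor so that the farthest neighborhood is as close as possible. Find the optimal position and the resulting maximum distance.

The 1-center on a line is the midpoint of the two extreme points: leftmost at 47, rightmost at 96.
Optimal location = (47 + 96)/2 = 71.5; maximum distance = (96 − 47)/2 = 24.5.

location 71.5, max distance 24.5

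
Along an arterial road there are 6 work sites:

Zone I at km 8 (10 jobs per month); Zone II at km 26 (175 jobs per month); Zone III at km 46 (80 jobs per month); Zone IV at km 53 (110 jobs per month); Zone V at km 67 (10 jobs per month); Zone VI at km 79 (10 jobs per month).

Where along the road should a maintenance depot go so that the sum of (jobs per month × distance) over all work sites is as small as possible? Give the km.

For a sum of weighted absolute distances on a line, the optimum is the weighted median (not the mean). Total weight W = 395; half-weight = 197.5.
Sort by position and accumulate weight:
  km 8 (Zone I, w=10) → cum 10
  km 26 (Zone II, w=175) → cum 185
  km 46 (Zone III, w=80) → cum 265  ≥ 197.5 → median here
  km 53 (Zone IV, w=110) → cum 375
  km 67 (Zone V, w=10) → cum 385
  km 79 (Zone VI, w=10) → cum 395
Optimal location: km 46.

x = 46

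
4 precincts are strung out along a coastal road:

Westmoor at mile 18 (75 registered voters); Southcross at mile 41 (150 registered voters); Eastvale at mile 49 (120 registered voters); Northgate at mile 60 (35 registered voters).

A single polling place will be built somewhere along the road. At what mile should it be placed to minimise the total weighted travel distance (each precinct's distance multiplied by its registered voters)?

For a sum of weighted absolute distances on a line, the optimum is the weighted median (not the mean). Total weight W = 380; half-weight = 190.
Sort by position and accumulate weight:
  mile 18 (Westmoor, w=75) → cum 75
  mile 41 (Southcross, w=150) → cum 225  ≥ 190 → median here
  mile 49 (Eastvale, w=120) → cum 345
  mile 60 (Northgate, w=35) → cum 380
Optimal location: mile 41.

x = 41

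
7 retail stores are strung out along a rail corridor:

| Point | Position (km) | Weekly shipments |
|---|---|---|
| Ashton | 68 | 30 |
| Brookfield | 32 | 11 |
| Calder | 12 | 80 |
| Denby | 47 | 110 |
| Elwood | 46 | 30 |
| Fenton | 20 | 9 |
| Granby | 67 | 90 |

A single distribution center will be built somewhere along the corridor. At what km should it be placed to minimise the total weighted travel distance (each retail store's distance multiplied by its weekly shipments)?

For a sum of weighted absolute distances on a line, the optimum is the weighted median (not the mean). Total weight W = 360; half-weight = 180.
Sort by position and accumulate weight:
  km 12 (Calder, w=80) → cum 80
  km 20 (Fenton, w=9) → cum 89
  km 32 (Brookfield, w=11) → cum 100
  km 46 (Elwood, w=30) → cum 130
  km 47 (Denby, w=110) → cum 240  ≥ 180 → median here
  km 67 (Granby, w=90) → cum 330
  km 68 (Ashton, w=30) → cum 360
Optimal location: km 47.

x = 47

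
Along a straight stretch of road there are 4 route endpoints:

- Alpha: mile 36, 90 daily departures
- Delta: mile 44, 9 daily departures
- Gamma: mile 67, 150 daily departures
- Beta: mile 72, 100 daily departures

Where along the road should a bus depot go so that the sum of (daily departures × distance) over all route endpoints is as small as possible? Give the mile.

For a sum of weighted absolute distances on a line, the optimum is the weighted median (not the mean). Total weight W = 349; half-weight = 174.5.
Sort by position and accumulate weight:
  mile 36 (Alpha, w=90) → cum 90
  mile 44 (Delta, w=9) → cum 99
  mile 67 (Gamma, w=150) → cum 249  ≥ 174.5 → median here
  mile 72 (Beta, w=100) → cum 349
Optimal location: mile 67.

x = 67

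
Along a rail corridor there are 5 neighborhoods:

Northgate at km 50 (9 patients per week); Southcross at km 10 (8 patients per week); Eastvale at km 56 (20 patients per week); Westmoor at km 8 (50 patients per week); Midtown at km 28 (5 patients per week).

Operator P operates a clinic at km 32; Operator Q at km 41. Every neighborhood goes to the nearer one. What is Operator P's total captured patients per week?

The indifferent point is the midpoint (32+41)/2 = 36.5; neighborhoods left of it (closer to Operator P at 32) go to Operator P, those right go to Operator Q.
  Westmoor at 8 (w=50) → Operator P
  Southcross at 10 (w=8) → Operator P
  Midtown at 28 (w=5) → Operator P
  Northgate at 50 (w=9) → Operator Q
  Eastvale at 56 (w=20) → Operator Q
Operator P captures 63; Operator Q captures 29.

63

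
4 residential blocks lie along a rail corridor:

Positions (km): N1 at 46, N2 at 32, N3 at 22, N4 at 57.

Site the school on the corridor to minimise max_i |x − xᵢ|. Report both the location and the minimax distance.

The 1-center on a line is the midpoint of the two extreme points: leftmost at 22, rightmost at 57.
Optimal location = (22 + 57)/2 = 39.5; maximum distance = (57 − 22)/2 = 17.5.

location 39.5, max distance 17.5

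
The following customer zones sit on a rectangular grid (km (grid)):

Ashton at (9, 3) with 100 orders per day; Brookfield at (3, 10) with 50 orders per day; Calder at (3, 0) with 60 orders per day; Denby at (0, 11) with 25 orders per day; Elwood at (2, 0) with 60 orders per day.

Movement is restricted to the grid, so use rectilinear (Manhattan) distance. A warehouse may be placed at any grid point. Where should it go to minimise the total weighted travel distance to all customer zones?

Manhattan distance separates: Σwᵢ(|x−xᵢ|+|y−yᵢ|) = Σwᵢ|x−xᵢ| + Σwᵢ|y−yᵢ|, so x and y are optimised independently as 1-D weighted medians.
Total weight W = 295; half = 147.5.
x-coordinate, sorted with cumulative weight:
  x=0 (Denby, w=25) cum 25
  x=2 (Elwood, w=60) cum 85
  x=3 (Brookfield, w=50) cum 135
  x=3 (Calder, w=60) cum 195  ← median
  x=9 (Ashton, w=100) cum 295
⇒ x* = 3
y-coordinate, sorted with cumulative weight:
  y=0 (Calder, w=60) cum 60
  y=0 (Elwood, w=60) cum 120
  y=3 (Ashton, w=100) cum 220  ← median
  y=10 (Brookfield, w=50) cum 270
  y=11 (Denby, w=25) cum 295
⇒ y* = 3

(3, 3)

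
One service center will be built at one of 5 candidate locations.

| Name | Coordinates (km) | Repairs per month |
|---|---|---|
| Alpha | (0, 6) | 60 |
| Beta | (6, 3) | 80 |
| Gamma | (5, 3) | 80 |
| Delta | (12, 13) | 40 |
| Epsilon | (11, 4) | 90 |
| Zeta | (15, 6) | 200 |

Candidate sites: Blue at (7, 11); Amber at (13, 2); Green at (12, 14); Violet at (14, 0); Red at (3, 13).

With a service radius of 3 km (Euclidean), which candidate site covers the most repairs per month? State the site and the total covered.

Amber, covering 90

Coverage radius r = 3 km; a point is covered iff (Δx)²+(Δy)² ≤ 3² = 9.
  Blue (7, 11): covers {none} → 0
  Amber (13, 2): covers {Epsilon} → 90
  Green (12, 14): covers {Delta} → 40
  Violet (14, 0): covers {none} → 0
  Red (3, 13): covers {none} → 0
Maximum coverage at Amber: 90 repairs per month.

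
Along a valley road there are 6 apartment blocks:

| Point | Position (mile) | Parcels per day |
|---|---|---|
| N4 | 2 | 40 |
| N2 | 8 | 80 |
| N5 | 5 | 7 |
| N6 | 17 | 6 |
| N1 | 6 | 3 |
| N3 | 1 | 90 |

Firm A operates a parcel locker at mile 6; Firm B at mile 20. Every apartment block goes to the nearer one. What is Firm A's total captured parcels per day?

The indifferent point is the midpoint (6+20)/2 = 13; apartment blocks left of it (closer to Firm A at 6) go to Firm A, those right go to Firm B.
  N3 at 1 (w=90) → Firm A
  N4 at 2 (w=40) → Firm A
  N5 at 5 (w=7) → Firm A
  N1 at 6 (w=3) → Firm A
  N2 at 8 (w=80) → Firm A
  N6 at 17 (w=6) → Firm B
Firm A captures 220; Firm B captures 6.

220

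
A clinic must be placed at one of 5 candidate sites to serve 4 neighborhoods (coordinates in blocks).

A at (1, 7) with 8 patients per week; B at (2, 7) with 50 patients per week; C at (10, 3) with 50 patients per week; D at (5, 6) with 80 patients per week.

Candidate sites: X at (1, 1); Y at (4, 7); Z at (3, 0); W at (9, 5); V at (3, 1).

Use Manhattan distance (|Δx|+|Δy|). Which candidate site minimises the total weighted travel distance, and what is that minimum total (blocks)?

Y, total 784 blocks

Total weighted distance at each candidate:
  X (1, 1): total = 1668
  Y (4, 7): total = 784
  Z (3, 0): total = 1612
  W (9, 5): total = 1080
  V (3, 1): total = 1424
Minimum is at Y with total 784 blocks.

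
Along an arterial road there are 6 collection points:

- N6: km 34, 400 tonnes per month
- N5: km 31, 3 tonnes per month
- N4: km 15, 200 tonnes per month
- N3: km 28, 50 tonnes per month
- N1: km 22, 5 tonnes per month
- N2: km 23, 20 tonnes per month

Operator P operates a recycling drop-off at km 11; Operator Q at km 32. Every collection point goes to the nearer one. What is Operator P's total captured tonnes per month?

The indifferent point is the midpoint (11+32)/2 = 21.5; collection points left of it (closer to Operator P at 11) go to Operator P, those right go to Operator Q.
  N4 at 15 (w=200) → Operator P
  N1 at 22 (w=5) → Operator Q
  N2 at 23 (w=20) → Operator Q
  N3 at 28 (w=50) → Operator Q
  N5 at 31 (w=3) → Operator Q
  N6 at 34 (w=400) → Operator Q
Operator P captures 200; Operator Q captures 478.

200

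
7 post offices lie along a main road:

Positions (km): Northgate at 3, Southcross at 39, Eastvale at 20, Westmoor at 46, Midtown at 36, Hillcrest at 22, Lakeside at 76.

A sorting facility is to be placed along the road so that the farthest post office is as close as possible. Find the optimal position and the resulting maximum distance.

The 1-center on a line is the midpoint of the two extreme points: leftmost at 3, rightmost at 76.
Optimal location = (3 + 76)/2 = 39.5; maximum distance = (76 − 3)/2 = 36.5.

location 39.5, max distance 36.5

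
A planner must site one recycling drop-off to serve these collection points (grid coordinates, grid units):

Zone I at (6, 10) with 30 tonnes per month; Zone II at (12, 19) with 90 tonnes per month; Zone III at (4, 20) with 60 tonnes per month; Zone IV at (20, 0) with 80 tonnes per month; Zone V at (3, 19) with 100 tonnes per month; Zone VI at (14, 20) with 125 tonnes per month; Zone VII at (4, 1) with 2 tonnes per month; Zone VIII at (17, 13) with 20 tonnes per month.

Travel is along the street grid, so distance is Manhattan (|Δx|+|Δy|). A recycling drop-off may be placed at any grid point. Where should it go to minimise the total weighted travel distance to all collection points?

Manhattan distance separates: Σwᵢ(|x−xᵢ|+|y−yᵢ|) = Σwᵢ|x−xᵢ| + Σwᵢ|y−yᵢ|, so x and y are optimised independently as 1-D weighted medians.
Total weight W = 507; half = 253.5.
x-coordinate, sorted with cumulative weight:
  x=3 (Zone V, w=100) cum 100
  x=4 (Zone III, w=60) cum 160
  x=4 (Zone VII, w=2) cum 162
  x=6 (Zone I, w=30) cum 192
  x=12 (Zone II, w=90) cum 282  ← median
  x=14 (Zone VI, w=125) cum 407
  x=17 (Zone VIII, w=20) cum 427
  x=20 (Zone IV, w=80) cum 507
⇒ x* = 12
y-coordinate, sorted with cumulative weight:
  y=0 (Zone IV, w=80) cum 80
  y=1 (Zone VII, w=2) cum 82
  y=10 (Zone I, w=30) cum 112
  y=13 (Zone VIII, w=20) cum 132
  y=19 (Zone II, w=90) cum 222
  y=19 (Zone V, w=100) cum 322  ← median
  y=20 (Zone III, w=60) cum 382
  y=20 (Zone VI, w=125) cum 507
⇒ y* = 19

(12, 19)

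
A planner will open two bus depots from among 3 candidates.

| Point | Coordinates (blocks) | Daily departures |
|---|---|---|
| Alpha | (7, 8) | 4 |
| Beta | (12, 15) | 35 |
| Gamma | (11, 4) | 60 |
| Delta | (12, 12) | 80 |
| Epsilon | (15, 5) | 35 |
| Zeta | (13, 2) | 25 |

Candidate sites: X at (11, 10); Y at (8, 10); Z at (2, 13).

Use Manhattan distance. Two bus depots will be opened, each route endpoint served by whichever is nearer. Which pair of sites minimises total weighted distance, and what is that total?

{X, Y}, total 1387

Evaluate every pair (each demand assigned to the nearer of the two):
  {X, Y}: total = 1387
  {X, Z}: total = 1399
  {Y, Z}: total = 2092
Best pair: {X, Y} with total 1387.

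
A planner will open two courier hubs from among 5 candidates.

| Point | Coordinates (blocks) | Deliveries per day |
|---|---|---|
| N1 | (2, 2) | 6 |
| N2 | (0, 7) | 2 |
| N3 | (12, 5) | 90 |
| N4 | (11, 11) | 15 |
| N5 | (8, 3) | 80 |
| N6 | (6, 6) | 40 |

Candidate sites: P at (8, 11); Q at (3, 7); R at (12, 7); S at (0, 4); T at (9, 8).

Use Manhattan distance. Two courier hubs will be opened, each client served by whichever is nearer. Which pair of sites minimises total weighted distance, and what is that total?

Evaluate every pair (each demand assigned to the nearer of the two):
  {R, T}: total = 1033
  {Q, R}: total = 1097
  {R, S}: total = 1205
  {P, R}: total = 1259
  {Q, T}: total = 1297
  {S, T}: total = 1325
  {P, T}: total = 1363
  {P, Q}: total = 1787
  {P, S}: total = 1895
  {Q, S}: total = 2080
Best pair: {R, T} with total 1033.

{R, T}, total 1033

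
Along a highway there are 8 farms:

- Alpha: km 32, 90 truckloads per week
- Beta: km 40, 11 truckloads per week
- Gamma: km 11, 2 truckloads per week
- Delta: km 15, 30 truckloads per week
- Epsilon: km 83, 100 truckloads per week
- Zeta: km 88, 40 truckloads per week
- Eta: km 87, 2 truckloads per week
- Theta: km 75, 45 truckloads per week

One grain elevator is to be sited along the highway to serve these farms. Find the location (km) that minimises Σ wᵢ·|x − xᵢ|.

x = 75

For a sum of weighted absolute distances on a line, the optimum is the weighted median (not the mean). Total weight W = 320; half-weight = 160.
Sort by position and accumulate weight:
  km 11 (Gamma, w=2) → cum 2
  km 15 (Delta, w=30) → cum 32
  km 32 (Alpha, w=90) → cum 122
  km 40 (Beta, w=11) → cum 133
  km 75 (Theta, w=45) → cum 178  ≥ 160 → median here
  km 83 (Epsilon, w=100) → cum 278
  km 87 (Eta, w=2) → cum 280
  km 88 (Zeta, w=40) → cum 320
Optimal location: km 75.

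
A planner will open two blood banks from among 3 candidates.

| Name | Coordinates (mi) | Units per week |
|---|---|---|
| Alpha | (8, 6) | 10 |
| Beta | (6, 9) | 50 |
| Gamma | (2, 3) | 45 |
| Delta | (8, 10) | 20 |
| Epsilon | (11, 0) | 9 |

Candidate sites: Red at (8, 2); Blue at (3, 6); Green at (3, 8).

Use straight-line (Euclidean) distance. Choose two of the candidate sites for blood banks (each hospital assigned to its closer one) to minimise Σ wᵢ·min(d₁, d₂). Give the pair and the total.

{Blue, Green}, total 548.1

Evaluate every pair (each demand assigned to the nearer of the two):
  {Blue, Green}: total = 548.1
  {Red, Blue}: total = 554.9
  {Red, Green}: total = 567.7
Best pair: {Blue, Green} with total 548.1.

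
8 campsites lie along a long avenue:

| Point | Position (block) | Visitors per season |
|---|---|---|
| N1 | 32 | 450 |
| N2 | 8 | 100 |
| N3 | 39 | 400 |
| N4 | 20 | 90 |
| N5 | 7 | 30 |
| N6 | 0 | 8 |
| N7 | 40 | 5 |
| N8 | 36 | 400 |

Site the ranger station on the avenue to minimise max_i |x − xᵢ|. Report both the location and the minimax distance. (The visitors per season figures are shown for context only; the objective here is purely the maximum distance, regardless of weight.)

The 1-center on a line is the midpoint of the two extreme points: leftmost at 0, rightmost at 40.
Optimal location = (0 + 40)/2 = 20; maximum distance = (40 − 0)/2 = 20.

location 20, max distance 20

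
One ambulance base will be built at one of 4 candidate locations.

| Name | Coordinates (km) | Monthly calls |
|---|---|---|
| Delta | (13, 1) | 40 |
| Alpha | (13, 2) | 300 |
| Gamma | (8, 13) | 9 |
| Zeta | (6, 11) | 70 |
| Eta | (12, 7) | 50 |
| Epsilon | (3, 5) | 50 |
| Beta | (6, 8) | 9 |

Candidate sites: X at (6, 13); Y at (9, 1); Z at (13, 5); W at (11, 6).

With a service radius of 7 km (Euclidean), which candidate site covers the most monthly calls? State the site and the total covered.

W, covering 399

Coverage radius r = 7 km; a point is covered iff (Δx)²+(Δy)² ≤ 7² = 49.
  X (6, 13): covers {Gamma, Zeta, Beta} → 88
  Y (9, 1): covers {Delta, Alpha, Eta} → 390
  Z (13, 5): covers {Delta, Alpha, Eta} → 390
  W (11, 6): covers {Delta, Alpha, Eta, Beta} → 399
Maximum coverage at W: 399 monthly calls.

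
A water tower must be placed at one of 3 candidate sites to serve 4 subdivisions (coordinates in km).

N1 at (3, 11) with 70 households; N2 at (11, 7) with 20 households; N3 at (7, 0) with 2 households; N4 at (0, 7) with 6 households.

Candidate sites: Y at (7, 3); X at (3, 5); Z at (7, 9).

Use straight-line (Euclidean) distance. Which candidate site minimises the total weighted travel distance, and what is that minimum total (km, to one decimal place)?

Total weighted distance at each candidate:
  Y (7, 3): total = 793.6
  X (3, 5): total = 619.4
  Z (7, 9): total = 464.2
Minimum is at Z with total 464.2 km.

Z, total 464.2 km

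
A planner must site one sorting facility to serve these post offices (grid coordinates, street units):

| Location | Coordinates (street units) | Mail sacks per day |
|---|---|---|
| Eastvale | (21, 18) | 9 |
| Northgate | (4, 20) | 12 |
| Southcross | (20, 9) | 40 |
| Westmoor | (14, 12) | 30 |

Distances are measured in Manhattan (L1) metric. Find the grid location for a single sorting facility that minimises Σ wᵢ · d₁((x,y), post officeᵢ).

Manhattan distance separates: Σwᵢ(|x−xᵢ|+|y−yᵢ|) = Σwᵢ|x−xᵢ| + Σwᵢ|y−yᵢ|, so x and y are optimised independently as 1-D weighted medians.
Total weight W = 91; half = 45.5.
x-coordinate, sorted with cumulative weight:
  x=4 (Northgate, w=12) cum 12
  x=14 (Westmoor, w=30) cum 42
  x=20 (Southcross, w=40) cum 82  ← median
  x=21 (Eastvale, w=9) cum 91
⇒ x* = 20
y-coordinate, sorted with cumulative weight:
  y=9 (Southcross, w=40) cum 40
  y=12 (Westmoor, w=30) cum 70  ← median
  y=18 (Eastvale, w=9) cum 79
  y=20 (Northgate, w=12) cum 91
⇒ y* = 12

(20, 12)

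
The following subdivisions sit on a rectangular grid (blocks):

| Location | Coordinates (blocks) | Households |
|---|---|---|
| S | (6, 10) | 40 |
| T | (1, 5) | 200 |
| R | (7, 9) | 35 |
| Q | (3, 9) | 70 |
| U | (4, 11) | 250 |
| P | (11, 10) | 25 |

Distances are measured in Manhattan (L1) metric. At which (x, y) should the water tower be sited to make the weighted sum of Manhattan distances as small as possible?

(4, 10)

Manhattan distance separates: Σwᵢ(|x−xᵢ|+|y−yᵢ|) = Σwᵢ|x−xᵢ| + Σwᵢ|y−yᵢ|, so x and y are optimised independently as 1-D weighted medians.
Total weight W = 620; half = 310.
x-coordinate, sorted with cumulative weight:
  x=1 (T, w=200) cum 200
  x=3 (Q, w=70) cum 270
  x=4 (U, w=250) cum 520  ← median
  x=6 (S, w=40) cum 560
  x=7 (R, w=35) cum 595
  x=11 (P, w=25) cum 620
⇒ x* = 4
y-coordinate, sorted with cumulative weight:
  y=5 (T, w=200) cum 200
  y=9 (R, w=35) cum 235
  y=9 (Q, w=70) cum 305
  y=10 (S, w=40) cum 345  ← median
  y=10 (P, w=25) cum 370
  y=11 (U, w=250) cum 620
⇒ y* = 10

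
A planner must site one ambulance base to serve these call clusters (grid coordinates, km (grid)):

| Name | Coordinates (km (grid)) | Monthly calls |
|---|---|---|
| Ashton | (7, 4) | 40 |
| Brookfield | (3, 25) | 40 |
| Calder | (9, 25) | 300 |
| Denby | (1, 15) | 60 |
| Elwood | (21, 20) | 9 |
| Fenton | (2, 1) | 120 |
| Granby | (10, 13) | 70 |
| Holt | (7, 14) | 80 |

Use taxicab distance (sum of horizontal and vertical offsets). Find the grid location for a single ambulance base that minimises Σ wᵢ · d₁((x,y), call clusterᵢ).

Manhattan distance separates: Σwᵢ(|x−xᵢ|+|y−yᵢ|) = Σwᵢ|x−xᵢ| + Σwᵢ|y−yᵢ|, so x and y are optimised independently as 1-D weighted medians.
Total weight W = 719; half = 359.5.
x-coordinate, sorted with cumulative weight:
  x=1 (Denby, w=60) cum 60
  x=2 (Fenton, w=120) cum 180
  x=3 (Brookfield, w=40) cum 220
  x=7 (Ashton, w=40) cum 260
  x=7 (Holt, w=80) cum 340
  x=9 (Calder, w=300) cum 640  ← median
  x=10 (Granby, w=70) cum 710
  x=21 (Elwood, w=9) cum 719
⇒ x* = 9
y-coordinate, sorted with cumulative weight:
  y=1 (Fenton, w=120) cum 120
  y=4 (Ashton, w=40) cum 160
  y=13 (Granby, w=70) cum 230
  y=14 (Holt, w=80) cum 310
  y=15 (Denby, w=60) cum 370  ← median
  y=20 (Elwood, w=9) cum 379
  y=25 (Brookfield, w=40) cum 419
  y=25 (Calder, w=300) cum 719
⇒ y* = 15

(9, 15)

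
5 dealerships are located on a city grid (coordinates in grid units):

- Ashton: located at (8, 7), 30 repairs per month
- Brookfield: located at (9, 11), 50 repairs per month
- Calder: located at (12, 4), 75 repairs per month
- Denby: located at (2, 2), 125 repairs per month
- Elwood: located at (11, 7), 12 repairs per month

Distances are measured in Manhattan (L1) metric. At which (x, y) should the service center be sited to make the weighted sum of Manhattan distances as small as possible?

(8, 4)

Manhattan distance separates: Σwᵢ(|x−xᵢ|+|y−yᵢ|) = Σwᵢ|x−xᵢ| + Σwᵢ|y−yᵢ|, so x and y are optimised independently as 1-D weighted medians.
Total weight W = 292; half = 146.
x-coordinate, sorted with cumulative weight:
  x=2 (Denby, w=125) cum 125
  x=8 (Ashton, w=30) cum 155  ← median
  x=9 (Brookfield, w=50) cum 205
  x=11 (Elwood, w=12) cum 217
  x=12 (Calder, w=75) cum 292
⇒ x* = 8
y-coordinate, sorted with cumulative weight:
  y=2 (Denby, w=125) cum 125
  y=4 (Calder, w=75) cum 200  ← median
  y=7 (Ashton, w=30) cum 230
  y=7 (Elwood, w=12) cum 242
  y=11 (Brookfield, w=50) cum 292
⇒ y* = 4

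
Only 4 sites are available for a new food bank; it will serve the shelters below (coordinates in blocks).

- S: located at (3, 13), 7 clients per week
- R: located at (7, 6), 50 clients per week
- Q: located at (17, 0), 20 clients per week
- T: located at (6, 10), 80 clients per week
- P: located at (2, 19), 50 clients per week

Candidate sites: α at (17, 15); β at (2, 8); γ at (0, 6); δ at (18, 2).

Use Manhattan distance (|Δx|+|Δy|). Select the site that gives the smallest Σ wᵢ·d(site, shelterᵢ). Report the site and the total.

β, total 1882 blocks

Total weighted distance at each candidate:
  α (17, 15): total = 3592
  β (2, 8): total = 1882
  γ (0, 6): total = 2430
  δ (18, 2): total = 4242
Minimum is at β with total 1882 blocks.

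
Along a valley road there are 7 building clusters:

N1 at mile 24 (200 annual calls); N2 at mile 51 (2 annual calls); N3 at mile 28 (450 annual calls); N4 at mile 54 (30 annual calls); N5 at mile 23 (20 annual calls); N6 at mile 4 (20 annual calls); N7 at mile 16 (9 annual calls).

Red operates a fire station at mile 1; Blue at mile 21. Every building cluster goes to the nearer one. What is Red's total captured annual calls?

20

The indifferent point is the midpoint (1+21)/2 = 11; building clusters left of it (closer to Red at 1) go to Red, those right go to Blue.
  N6 at 4 (w=20) → Red
  N7 at 16 (w=9) → Blue
  N5 at 23 (w=20) → Blue
  N1 at 24 (w=200) → Blue
  N3 at 28 (w=450) → Blue
  N2 at 51 (w=2) → Blue
  N4 at 54 (w=30) → Blue
Red captures 20; Blue captures 711.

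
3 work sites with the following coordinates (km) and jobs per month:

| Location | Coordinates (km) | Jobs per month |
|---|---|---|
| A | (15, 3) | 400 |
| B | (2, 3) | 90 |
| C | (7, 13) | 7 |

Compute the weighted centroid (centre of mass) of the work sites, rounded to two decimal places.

(12.53, 3.14)

The minimiser of Σwᵢ‖p−pᵢ‖² is the weighted centroid p* = (Σwᵢpᵢ)/(Σwᵢ).
Σwᵢ = 497.
Σwᵢxᵢ = 400·15 + 90·2 + 7·7 = 6229.
Σwᵢyᵢ = 400·3 + 90·3 + 7·13 = 1561.
x* = 6229/497 = 12.53, y* = 1561/497 = 3.14.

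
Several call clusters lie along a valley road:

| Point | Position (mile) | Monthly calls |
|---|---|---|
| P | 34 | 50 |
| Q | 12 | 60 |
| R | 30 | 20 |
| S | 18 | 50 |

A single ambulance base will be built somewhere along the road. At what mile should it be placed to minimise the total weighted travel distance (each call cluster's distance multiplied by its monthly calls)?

x = 18

For a sum of weighted absolute distances on a line, the optimum is the weighted median (not the mean). Total weight W = 180; half-weight = 90.
Sort by position and accumulate weight:
  mile 12 (Q, w=60) → cum 60
  mile 18 (S, w=50) → cum 110  ≥ 90 → median here
  mile 30 (R, w=20) → cum 130
  mile 34 (P, w=50) → cum 180
Optimal location: mile 18.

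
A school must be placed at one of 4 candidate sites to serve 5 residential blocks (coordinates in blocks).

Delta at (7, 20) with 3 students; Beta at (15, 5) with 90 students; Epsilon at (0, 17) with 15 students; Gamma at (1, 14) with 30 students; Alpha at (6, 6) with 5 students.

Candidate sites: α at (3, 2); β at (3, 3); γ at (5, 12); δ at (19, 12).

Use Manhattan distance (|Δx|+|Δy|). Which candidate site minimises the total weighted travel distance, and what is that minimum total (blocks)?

Total weighted distance at each candidate:
  α (3, 2): total = 2141
  β (3, 3): total = 1998
  γ (5, 12): total = 1925
  δ (19, 12): total = 2105
Minimum is at γ with total 1925 blocks.

γ, total 1925 blocks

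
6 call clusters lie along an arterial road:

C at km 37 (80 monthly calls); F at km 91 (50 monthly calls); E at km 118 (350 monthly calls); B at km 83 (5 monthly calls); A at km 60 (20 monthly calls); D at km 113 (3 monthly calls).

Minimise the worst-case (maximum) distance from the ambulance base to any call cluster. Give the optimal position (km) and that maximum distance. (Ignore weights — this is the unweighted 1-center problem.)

The 1-center on a line is the midpoint of the two extreme points: leftmost at 37, rightmost at 118.
Optimal location = (37 + 118)/2 = 77.5; maximum distance = (118 − 37)/2 = 40.5.

location 77.5, max distance 40.5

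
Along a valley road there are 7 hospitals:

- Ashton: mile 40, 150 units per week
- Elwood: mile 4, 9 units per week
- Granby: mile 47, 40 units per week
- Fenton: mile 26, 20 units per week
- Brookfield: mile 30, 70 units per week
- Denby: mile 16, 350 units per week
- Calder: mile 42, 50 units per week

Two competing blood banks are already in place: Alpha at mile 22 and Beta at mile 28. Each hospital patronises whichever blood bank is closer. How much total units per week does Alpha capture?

359

The indifferent point is the midpoint (22+28)/2 = 25; hospitals left of it (closer to Alpha at 22) go to Alpha, those right go to Beta.
  Elwood at 4 (w=9) → Alpha
  Denby at 16 (w=350) → Alpha
  Fenton at 26 (w=20) → Beta
  Brookfield at 30 (w=70) → Beta
  Ashton at 40 (w=150) → Beta
  Calder at 42 (w=50) → Beta
  Granby at 47 (w=40) → Beta
Alpha captures 359; Beta captures 330.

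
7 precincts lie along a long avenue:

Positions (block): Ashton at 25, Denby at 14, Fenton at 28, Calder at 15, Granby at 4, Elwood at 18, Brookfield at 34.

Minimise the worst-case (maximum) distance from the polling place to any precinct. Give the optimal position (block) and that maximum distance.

location 19, max distance 15

The 1-center on a line is the midpoint of the two extreme points: leftmost at 4, rightmost at 34.
Optimal location = (4 + 34)/2 = 19; maximum distance = (34 − 4)/2 = 15.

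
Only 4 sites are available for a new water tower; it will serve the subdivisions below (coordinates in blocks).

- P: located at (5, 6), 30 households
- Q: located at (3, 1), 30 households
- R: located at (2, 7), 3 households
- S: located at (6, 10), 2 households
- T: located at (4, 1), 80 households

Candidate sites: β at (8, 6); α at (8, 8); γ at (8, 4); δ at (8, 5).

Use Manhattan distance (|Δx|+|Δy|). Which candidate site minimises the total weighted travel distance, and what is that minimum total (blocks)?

Total weighted distance at each candidate:
  β (8, 6): total = 1143
  α (8, 8): total = 1419
  γ (8, 4): total = 993
  δ (8, 5): total = 1068
Minimum is at γ with total 993 blocks.

γ, total 993 blocks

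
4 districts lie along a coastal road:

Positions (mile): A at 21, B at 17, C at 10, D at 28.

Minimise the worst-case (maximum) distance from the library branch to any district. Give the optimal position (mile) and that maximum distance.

location 19, max distance 9

The 1-center on a line is the midpoint of the two extreme points: leftmost at 10, rightmost at 28.
Optimal location = (10 + 28)/2 = 19; maximum distance = (28 − 10)/2 = 9.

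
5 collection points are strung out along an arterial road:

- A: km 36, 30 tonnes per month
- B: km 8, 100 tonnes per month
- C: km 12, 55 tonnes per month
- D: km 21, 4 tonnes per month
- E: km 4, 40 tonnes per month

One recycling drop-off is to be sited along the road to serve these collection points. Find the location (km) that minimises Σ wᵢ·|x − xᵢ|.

x = 8

For a sum of weighted absolute distances on a line, the optimum is the weighted median (not the mean). Total weight W = 229; half-weight = 114.5.
Sort by position and accumulate weight:
  km 4 (E, w=40) → cum 40
  km 8 (B, w=100) → cum 140  ≥ 114.5 → median here
  km 12 (C, w=55) → cum 195
  km 21 (D, w=4) → cum 199
  km 36 (A, w=30) → cum 229
Optimal location: km 8.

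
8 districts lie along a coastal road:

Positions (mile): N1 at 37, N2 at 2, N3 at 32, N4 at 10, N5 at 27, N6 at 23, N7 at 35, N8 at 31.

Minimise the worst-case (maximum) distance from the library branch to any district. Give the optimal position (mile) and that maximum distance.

The 1-center on a line is the midpoint of the two extreme points: leftmost at 2, rightmost at 37.
Optimal location = (2 + 37)/2 = 19.5; maximum distance = (37 − 2)/2 = 17.5.

location 19.5, max distance 17.5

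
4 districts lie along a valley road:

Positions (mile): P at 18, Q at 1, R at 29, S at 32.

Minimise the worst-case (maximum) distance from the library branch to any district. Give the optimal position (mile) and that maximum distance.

location 16.5, max distance 15.5

The 1-center on a line is the midpoint of the two extreme points: leftmost at 1, rightmost at 32.
Optimal location = (1 + 32)/2 = 16.5; maximum distance = (32 − 1)/2 = 15.5.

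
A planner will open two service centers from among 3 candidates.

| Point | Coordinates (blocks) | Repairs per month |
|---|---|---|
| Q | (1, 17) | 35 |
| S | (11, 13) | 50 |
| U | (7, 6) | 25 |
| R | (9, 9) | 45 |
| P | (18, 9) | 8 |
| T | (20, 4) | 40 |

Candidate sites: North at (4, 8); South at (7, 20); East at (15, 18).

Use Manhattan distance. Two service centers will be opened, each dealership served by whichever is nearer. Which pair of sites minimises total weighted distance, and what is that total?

Evaluate every pair (each demand assigned to the nearer of the two):
  {North, East}: total = 2121
  {North, South}: total = 2180
  {South, East}: total = 2556
Best pair: {North, East} with total 2121.

{North, East}, total 2121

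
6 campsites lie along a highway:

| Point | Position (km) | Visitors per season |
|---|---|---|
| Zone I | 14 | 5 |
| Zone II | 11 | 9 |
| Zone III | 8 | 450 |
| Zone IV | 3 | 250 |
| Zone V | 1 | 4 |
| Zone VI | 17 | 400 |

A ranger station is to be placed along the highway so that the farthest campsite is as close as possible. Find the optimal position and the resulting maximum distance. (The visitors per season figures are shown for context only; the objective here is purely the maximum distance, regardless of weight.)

The 1-center on a line is the midpoint of the two extreme points: leftmost at 1, rightmost at 17.
Optimal location = (1 + 17)/2 = 9; maximum distance = (17 − 1)/2 = 8.

location 9, max distance 8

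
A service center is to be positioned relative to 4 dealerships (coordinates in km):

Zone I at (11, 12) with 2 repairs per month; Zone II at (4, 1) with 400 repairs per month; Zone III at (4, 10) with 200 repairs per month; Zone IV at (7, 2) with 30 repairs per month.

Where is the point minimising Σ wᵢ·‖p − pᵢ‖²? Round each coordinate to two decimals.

The minimiser of Σwᵢ‖p−pᵢ‖² is the weighted centroid p* = (Σwᵢpᵢ)/(Σwᵢ).
Σwᵢ = 632.
Σwᵢxᵢ = 2·11 + 400·4 + 200·4 + 30·7 = 2632.
Σwᵢyᵢ = 2·12 + 400·1 + 200·10 + 30·2 = 2484.
x* = 2632/632 = 4.16, y* = 2484/632 = 3.93.

(4.16, 3.93)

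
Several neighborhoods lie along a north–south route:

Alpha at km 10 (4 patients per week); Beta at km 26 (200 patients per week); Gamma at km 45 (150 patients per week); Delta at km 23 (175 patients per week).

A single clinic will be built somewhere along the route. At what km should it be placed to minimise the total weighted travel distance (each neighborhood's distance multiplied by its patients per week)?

For a sum of weighted absolute distances on a line, the optimum is the weighted median (not the mean). Total weight W = 529; half-weight = 264.5.
Sort by position and accumulate weight:
  km 10 (Alpha, w=4) → cum 4
  km 23 (Delta, w=175) → cum 179
  km 26 (Beta, w=200) → cum 379  ≥ 264.5 → median here
  km 45 (Gamma, w=150) → cum 529
Optimal location: km 26.

x = 26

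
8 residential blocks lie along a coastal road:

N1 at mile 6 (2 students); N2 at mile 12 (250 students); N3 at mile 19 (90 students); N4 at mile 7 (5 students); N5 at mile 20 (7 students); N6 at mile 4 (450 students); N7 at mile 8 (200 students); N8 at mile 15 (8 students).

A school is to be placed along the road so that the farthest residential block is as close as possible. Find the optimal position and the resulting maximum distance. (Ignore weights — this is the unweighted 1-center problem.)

location 12, max distance 8

The 1-center on a line is the midpoint of the two extreme points: leftmost at 4, rightmost at 20.
Optimal location = (4 + 20)/2 = 12; maximum distance = (20 − 4)/2 = 8.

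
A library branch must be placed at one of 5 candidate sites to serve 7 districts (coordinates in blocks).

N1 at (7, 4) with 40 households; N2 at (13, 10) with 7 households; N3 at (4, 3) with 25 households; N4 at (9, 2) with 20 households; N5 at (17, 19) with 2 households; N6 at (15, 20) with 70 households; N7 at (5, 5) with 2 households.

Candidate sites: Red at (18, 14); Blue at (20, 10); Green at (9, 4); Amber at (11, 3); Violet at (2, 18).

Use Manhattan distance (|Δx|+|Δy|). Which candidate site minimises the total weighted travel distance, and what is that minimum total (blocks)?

Total weighted distance at each candidate:
  Red (18, 14): total = 2634
  Blue (20, 10): total = 2878
  Green (9, 4): total = 1936
  Amber (11, 3): total = 2028
  Violet (2, 18): total = 2892
Minimum is at Green with total 1936 blocks.

Green, total 1936 blocks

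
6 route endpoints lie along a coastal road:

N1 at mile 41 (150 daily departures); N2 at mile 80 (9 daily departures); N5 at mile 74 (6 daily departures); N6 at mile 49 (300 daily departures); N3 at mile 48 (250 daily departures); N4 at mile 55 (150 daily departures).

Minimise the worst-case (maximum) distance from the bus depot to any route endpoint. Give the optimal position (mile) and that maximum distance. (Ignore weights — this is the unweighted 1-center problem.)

The 1-center on a line is the midpoint of the two extreme points: leftmost at 41, rightmost at 80.
Optimal location = (41 + 80)/2 = 60.5; maximum distance = (80 − 41)/2 = 19.5.

location 60.5, max distance 19.5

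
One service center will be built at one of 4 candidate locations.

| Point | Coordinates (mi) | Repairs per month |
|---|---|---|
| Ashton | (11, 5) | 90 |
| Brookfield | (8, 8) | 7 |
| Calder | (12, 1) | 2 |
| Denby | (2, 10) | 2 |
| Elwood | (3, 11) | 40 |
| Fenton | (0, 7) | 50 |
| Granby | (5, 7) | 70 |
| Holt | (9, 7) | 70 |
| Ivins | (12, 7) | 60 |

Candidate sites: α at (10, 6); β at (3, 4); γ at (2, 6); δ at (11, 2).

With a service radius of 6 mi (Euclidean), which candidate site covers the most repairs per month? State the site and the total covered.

Coverage radius r = 6 mi; a point is covered iff (Δx)²+(Δy)² ≤ 6² = 36.
  α (10, 6): covers {Ashton, Brookfield, Calder, Granby, Holt, Ivins} → 299
  β (3, 4): covers {Fenton, Granby} → 120
  γ (2, 6): covers {Denby, Elwood, Fenton, Granby} → 162
  δ (11, 2): covers {Ashton, Calder, Holt, Ivins} → 222
Maximum coverage at α: 299 repairs per month.

α, covering 299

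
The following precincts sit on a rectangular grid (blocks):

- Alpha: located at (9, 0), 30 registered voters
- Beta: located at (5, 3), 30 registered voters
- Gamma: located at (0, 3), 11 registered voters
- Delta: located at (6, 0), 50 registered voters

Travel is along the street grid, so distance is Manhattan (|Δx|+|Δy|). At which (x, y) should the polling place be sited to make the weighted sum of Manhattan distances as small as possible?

(6, 0)

Manhattan distance separates: Σwᵢ(|x−xᵢ|+|y−yᵢ|) = Σwᵢ|x−xᵢ| + Σwᵢ|y−yᵢ|, so x and y are optimised independently as 1-D weighted medians.
Total weight W = 121; half = 60.5.
x-coordinate, sorted with cumulative weight:
  x=0 (Gamma, w=11) cum 11
  x=5 (Beta, w=30) cum 41
  x=6 (Delta, w=50) cum 91  ← median
  x=9 (Alpha, w=30) cum 121
⇒ x* = 6
y-coordinate, sorted with cumulative weight:
  y=0 (Alpha, w=30) cum 30
  y=0 (Delta, w=50) cum 80  ← median
  y=3 (Beta, w=30) cum 110
  y=3 (Gamma, w=11) cum 121
⇒ y* = 0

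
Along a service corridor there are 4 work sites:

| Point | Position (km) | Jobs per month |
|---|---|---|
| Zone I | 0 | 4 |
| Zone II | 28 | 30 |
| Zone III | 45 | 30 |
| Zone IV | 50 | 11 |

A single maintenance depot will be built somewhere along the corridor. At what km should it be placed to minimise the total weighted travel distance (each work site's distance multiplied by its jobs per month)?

x = 45

For a sum of weighted absolute distances on a line, the optimum is the weighted median (not the mean). Total weight W = 75; half-weight = 37.5.
Sort by position and accumulate weight:
  km 0 (Zone I, w=4) → cum 4
  km 28 (Zone II, w=30) → cum 34
  km 45 (Zone III, w=30) → cum 64  ≥ 37.5 → median here
  km 50 (Zone IV, w=11) → cum 75
Optimal location: km 45.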